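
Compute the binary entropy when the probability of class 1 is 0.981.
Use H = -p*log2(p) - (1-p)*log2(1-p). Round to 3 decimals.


H = -0.981*log2(0.981) - 0.019*log2(0.019) = 0.136.

0.136


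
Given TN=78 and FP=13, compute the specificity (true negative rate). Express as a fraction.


Specificity = TN / (TN + FP) = 78 / 91 = 6/7.

6/7


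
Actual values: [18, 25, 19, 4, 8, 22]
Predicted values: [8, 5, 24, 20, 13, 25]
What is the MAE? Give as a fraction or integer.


MAE = (1/6) * (|18-8|=10 + |25-5|=20 + |19-24|=5 + |4-20|=16 + |8-13|=5 + |22-25|=3). Sum = 59. MAE = 59/6.

59/6


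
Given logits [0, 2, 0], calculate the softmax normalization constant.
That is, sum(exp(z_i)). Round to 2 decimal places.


Denom = e^0=1.0000 + e^2=7.3891 + e^0=1.0000. Sum = 9.3891, which rounds to 9.39.

9.39


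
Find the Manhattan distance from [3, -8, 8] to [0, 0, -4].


d = sum of absolute differences: |3-0|=3 + |-8-0|=8 + |8--4|=12 = 23.

23


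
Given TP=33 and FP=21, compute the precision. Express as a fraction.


Precision = TP / (TP + FP) = 33 / 54 = 11/18.

11/18


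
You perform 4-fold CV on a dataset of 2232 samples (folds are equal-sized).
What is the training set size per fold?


Each validation fold has 2232/4 = 558 samples. Training set = 2232 - 558 = 1674.

1674


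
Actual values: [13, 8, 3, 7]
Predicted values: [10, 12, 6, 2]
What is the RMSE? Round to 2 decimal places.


MSE = 14.7500. RMSE = sqrt(14.7500) = 3.84.

3.84


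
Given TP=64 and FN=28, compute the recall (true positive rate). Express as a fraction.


Recall = TP / (TP + FN) = 64 / 92 = 16/23.

16/23


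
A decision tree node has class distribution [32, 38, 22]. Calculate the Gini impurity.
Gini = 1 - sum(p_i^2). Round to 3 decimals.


Total = 92. Proportions: 32/92, 38/92, 22/92. sum(p_i^2) = 0.3488. Gini = 1 - 0.3488 = 0.6512, which rounds to 0.651.

0.651


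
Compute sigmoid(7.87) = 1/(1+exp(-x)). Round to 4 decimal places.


sigma(7.87) = 1/(1+e^(-7.87)) = 1/(1+0.000382) = 1/1.000382 = 0.9996.

0.9996


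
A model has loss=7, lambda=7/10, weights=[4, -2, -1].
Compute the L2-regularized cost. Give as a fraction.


L2 sq norm = sum(w^2) = 21. J = 7 + 7/10 * 21 = 217/10.

217/10


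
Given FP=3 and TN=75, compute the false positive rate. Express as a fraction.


FPR = FP / (FP + TN) = 3 / 78 = 1/26.

1/26


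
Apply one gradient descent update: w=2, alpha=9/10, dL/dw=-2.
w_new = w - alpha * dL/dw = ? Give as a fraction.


w_new = 2 - 9/10 * -2 = 2 - -9/5 = 19/5.

19/5


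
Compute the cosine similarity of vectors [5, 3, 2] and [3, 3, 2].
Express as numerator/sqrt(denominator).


dot = 28. |a|^2 = 38, |b|^2 = 22. cos = 28/sqrt(836).

28/sqrt(836)


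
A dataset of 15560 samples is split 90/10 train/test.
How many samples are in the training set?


Test set = 15560 * 10% = 1556. Training set = 15560 - 1556 = 14004.

14004


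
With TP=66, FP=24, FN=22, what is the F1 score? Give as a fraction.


Precision = 66/90 = 11/15. Recall = 66/88 = 3/4. F1 = 2*P*R/(P+R) = 66/89.

66/89


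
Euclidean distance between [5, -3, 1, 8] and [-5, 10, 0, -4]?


d = sqrt(sum of squared differences). (5--5)^2=100, (-3-10)^2=169, (1-0)^2=1, (8--4)^2=144. Sum = 414.

sqrt(414)


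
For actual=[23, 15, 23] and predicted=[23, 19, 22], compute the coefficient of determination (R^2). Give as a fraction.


Mean(y) = 61/3. SS_res = 17. SS_tot = 128/3. R^2 = 1 - 17/(128/3) = 77/128.

77/128


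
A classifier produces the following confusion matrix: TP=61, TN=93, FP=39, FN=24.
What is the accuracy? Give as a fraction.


Accuracy = (TP + TN) / (TP + TN + FP + FN) = (61 + 93) / 217 = 22/31.

22/31


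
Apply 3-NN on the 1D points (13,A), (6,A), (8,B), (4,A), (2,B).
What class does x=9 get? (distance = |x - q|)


Distances: |13-9|=4, |6-9|=3, |8-9|=1, |4-9|=5, |2-9|=7. 3 nearest: (8,B), (6,A), (13,A). Counts: {'B': 1, 'A': 2}. Majority class: A.

A


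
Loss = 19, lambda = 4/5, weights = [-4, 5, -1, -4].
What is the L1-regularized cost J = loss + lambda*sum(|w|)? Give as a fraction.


L1 norm = sum(|w|) = 14. J = 19 + 4/5 * 14 = 151/5.

151/5


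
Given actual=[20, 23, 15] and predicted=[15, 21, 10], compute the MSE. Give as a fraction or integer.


MSE = (1/3) * ((20-15)^2=25 + (23-21)^2=4 + (15-10)^2=25). Sum = 54. MSE = 18.

18


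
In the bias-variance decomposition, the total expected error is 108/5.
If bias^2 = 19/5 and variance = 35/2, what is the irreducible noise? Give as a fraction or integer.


Total error = bias^2 + variance + irreducible noise. So irreducible noise = 108/5 - 19/5 - 35/2 = 3/10.

3/10


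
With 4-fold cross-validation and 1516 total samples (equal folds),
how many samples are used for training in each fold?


Each validation fold has 1516/4 = 379 samples. Training set = 1516 - 379 = 1137.

1137


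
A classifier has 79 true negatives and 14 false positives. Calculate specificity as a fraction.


Specificity = TN / (TN + FP) = 79 / 93 = 79/93.

79/93


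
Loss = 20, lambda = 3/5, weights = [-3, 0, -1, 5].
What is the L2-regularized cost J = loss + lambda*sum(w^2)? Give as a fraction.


L2 sq norm = sum(w^2) = 35. J = 20 + 3/5 * 35 = 41.

41


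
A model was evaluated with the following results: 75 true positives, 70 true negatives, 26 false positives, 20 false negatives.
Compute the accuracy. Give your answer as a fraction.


Accuracy = (TP + TN) / (TP + TN + FP + FN) = (75 + 70) / 191 = 145/191.

145/191


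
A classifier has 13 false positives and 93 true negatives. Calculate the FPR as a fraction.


FPR = FP / (FP + TN) = 13 / 106 = 13/106.

13/106


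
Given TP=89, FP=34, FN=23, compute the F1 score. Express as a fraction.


Precision = 89/123 = 89/123. Recall = 89/112 = 89/112. F1 = 2*P*R/(P+R) = 178/235.

178/235


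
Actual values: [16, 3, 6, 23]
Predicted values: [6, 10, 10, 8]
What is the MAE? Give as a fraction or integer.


MAE = (1/4) * (|16-6|=10 + |3-10|=7 + |6-10|=4 + |23-8|=15). Sum = 36. MAE = 9.

9


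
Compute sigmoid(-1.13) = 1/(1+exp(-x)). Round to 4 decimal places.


sigma(-1.13) = 1/(1+e^(1.13)) = 1/(1+3.095657) = 1/4.095657 = 0.2442.

0.2442


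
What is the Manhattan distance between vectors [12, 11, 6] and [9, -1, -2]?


d = sum of absolute differences: |12-9|=3 + |11--1|=12 + |6--2|=8 = 23.

23


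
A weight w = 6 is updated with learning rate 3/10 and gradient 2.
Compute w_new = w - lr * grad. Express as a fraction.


w_new = 6 - 3/10 * 2 = 6 - 3/5 = 27/5.

27/5


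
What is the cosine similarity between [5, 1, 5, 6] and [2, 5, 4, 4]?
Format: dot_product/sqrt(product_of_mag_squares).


dot = 59. |a|^2 = 87, |b|^2 = 61. cos = 59/sqrt(5307).

59/sqrt(5307)


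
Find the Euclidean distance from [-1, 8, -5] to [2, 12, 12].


d = sqrt(sum of squared differences). (-1-2)^2=9, (8-12)^2=16, (-5-12)^2=289. Sum = 314.

sqrt(314)


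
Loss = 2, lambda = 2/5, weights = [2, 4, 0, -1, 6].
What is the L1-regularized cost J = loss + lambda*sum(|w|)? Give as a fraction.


L1 norm = sum(|w|) = 13. J = 2 + 2/5 * 13 = 36/5.

36/5


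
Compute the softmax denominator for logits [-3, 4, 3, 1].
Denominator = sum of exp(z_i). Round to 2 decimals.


Denom = e^-3=0.0498 + e^4=54.5982 + e^3=20.0855 + e^1=2.7183. Sum = 77.4518, which rounds to 77.45.

77.45


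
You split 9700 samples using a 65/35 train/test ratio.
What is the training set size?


Test set = 9700 * 35% = 3395. Training set = 9700 - 3395 = 6305.

6305


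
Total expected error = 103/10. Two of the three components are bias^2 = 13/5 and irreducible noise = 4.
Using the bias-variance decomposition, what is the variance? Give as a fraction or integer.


Total error = bias^2 + variance + irreducible noise. So variance = 103/10 - 13/5 - 4 = 37/10.

37/10


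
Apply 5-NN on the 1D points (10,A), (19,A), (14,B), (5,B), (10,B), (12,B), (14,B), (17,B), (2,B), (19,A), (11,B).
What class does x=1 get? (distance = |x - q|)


Distances: |10-1|=9, |19-1|=18, |14-1|=13, |5-1|=4, |10-1|=9, |12-1|=11, |14-1|=13, |17-1|=16, |2-1|=1, |19-1|=18, |11-1|=10. 5 nearest: (2,B), (5,B), (10,A), (10,B), (11,B). Counts: {'B': 4, 'A': 1}. Majority class: B.

B


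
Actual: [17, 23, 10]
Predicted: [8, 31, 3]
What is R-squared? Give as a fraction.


Mean(y) = 50/3. SS_res = 194. SS_tot = 254/3. R^2 = 1 - 194/(254/3) = -164/127.

-164/127


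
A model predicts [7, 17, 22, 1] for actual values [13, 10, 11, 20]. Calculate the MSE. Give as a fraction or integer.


MSE = (1/4) * ((13-7)^2=36 + (10-17)^2=49 + (11-22)^2=121 + (20-1)^2=361). Sum = 567. MSE = 567/4.

567/4


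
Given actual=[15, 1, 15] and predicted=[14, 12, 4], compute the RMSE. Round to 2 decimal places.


MSE = 81.0000. RMSE = sqrt(81.0000) = 9.00.

9.00


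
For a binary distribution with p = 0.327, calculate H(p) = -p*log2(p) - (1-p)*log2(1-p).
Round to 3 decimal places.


H = -0.327*log2(0.327) - 0.673*log2(0.673) = 0.912.

0.912


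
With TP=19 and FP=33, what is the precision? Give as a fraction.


Precision = TP / (TP + FP) = 19 / 52 = 19/52.

19/52


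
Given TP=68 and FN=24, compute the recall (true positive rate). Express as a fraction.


Recall = TP / (TP + FN) = 68 / 92 = 17/23.

17/23


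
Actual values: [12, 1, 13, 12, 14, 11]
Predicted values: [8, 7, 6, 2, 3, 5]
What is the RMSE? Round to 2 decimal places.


MSE = 59.6667. RMSE = sqrt(59.6667) = 7.72.

7.72


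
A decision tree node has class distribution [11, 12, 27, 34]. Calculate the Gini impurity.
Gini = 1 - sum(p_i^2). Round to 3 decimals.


Total = 84. Proportions: 11/84, 12/84, 27/84, 34/84. sum(p_i^2) = 0.3047. Gini = 1 - 0.3047 = 0.6953, which rounds to 0.695.

0.695


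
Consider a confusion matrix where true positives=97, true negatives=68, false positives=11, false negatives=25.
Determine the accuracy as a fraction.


Accuracy = (TP + TN) / (TP + TN + FP + FN) = (97 + 68) / 201 = 55/67.

55/67


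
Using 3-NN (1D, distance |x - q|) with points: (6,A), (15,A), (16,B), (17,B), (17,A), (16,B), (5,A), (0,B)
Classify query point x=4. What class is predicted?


Distances: |6-4|=2, |15-4|=11, |16-4|=12, |17-4|=13, |17-4|=13, |16-4|=12, |5-4|=1, |0-4|=4. 3 nearest: (5,A), (6,A), (0,B). Counts: {'A': 2, 'B': 1}. Majority class: A.

A


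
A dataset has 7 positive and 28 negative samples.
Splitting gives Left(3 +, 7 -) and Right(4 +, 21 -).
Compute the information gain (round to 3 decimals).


H(parent) = 0.7219. H(left) = 0.8813, H(right) = 0.6343. Weighted = (10/35)*0.8813 + (25/35)*0.6343 = 0.7049. IG = 0.7219 - 0.7049 = 0.0170, which rounds to 0.017.

0.017


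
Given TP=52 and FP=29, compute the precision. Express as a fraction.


Precision = TP / (TP + FP) = 52 / 81 = 52/81.

52/81


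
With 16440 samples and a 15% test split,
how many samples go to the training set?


Test set = 16440 * 15% = 2466. Training set = 16440 - 2466 = 13974.

13974


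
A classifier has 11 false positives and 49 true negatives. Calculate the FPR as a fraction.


FPR = FP / (FP + TN) = 11 / 60 = 11/60.

11/60


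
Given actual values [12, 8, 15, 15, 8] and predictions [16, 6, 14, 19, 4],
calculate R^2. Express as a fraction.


Mean(y) = 58/5. SS_res = 53. SS_tot = 246/5. R^2 = 1 - 53/(246/5) = -19/246.

-19/246


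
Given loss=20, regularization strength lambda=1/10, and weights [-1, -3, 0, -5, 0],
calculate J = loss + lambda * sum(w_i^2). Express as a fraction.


L2 sq norm = sum(w^2) = 35. J = 20 + 1/10 * 35 = 47/2.

47/2


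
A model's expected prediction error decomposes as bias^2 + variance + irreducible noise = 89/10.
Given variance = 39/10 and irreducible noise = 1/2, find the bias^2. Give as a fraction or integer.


Total error = bias^2 + variance + irreducible noise. So bias^2 = 89/10 - 39/10 - 1/2 = 9/2.

9/2


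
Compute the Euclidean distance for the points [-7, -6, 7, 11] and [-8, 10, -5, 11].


d = sqrt(sum of squared differences). (-7--8)^2=1, (-6-10)^2=256, (7--5)^2=144, (11-11)^2=0. Sum = 401.

sqrt(401)


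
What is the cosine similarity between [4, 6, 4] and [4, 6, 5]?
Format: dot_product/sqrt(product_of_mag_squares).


dot = 72. |a|^2 = 68, |b|^2 = 77. cos = 72/sqrt(5236).

72/sqrt(5236)


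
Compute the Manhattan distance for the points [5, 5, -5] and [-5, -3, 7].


d = sum of absolute differences: |5--5|=10 + |5--3|=8 + |-5-7|=12 = 30.

30


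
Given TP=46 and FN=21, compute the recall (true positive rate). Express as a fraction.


Recall = TP / (TP + FN) = 46 / 67 = 46/67.

46/67


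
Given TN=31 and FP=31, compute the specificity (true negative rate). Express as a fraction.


Specificity = TN / (TN + FP) = 31 / 62 = 1/2.

1/2


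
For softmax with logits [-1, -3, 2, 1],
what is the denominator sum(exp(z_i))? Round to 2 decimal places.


Denom = e^-1=0.3679 + e^-3=0.0498 + e^2=7.3891 + e^1=2.7183. Sum = 10.5251, which rounds to 10.53.

10.53


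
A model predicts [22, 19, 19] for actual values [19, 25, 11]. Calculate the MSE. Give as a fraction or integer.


MSE = (1/3) * ((19-22)^2=9 + (25-19)^2=36 + (11-19)^2=64). Sum = 109. MSE = 109/3.

109/3


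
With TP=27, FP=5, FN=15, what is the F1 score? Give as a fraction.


Precision = 27/32 = 27/32. Recall = 27/42 = 9/14. F1 = 2*P*R/(P+R) = 27/37.

27/37


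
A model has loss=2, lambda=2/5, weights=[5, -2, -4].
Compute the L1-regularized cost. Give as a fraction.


L1 norm = sum(|w|) = 11. J = 2 + 2/5 * 11 = 32/5.

32/5


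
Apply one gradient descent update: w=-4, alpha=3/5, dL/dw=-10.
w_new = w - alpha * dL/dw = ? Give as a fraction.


w_new = -4 - 3/5 * -10 = -4 - -6 = 2.

2


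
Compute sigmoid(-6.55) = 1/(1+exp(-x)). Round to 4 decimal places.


sigma(-6.55) = 1/(1+e^(6.55)) = 1/(1+699.244174) = 1/700.244174 = 0.0014.

0.0014


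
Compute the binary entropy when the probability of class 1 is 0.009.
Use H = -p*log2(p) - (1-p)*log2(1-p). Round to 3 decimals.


H = -0.009*log2(0.009) - 0.991*log2(0.991) = 0.074.

0.074


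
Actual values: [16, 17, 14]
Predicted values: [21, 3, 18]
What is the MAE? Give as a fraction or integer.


MAE = (1/3) * (|16-21|=5 + |17-3|=14 + |14-18|=4). Sum = 23. MAE = 23/3.

23/3


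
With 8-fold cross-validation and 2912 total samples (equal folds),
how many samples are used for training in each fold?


Each validation fold has 2912/8 = 364 samples. Training set = 2912 - 364 = 2548.

2548


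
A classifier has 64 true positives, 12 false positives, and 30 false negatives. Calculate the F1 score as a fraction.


Precision = 64/76 = 16/19. Recall = 64/94 = 32/47. F1 = 2*P*R/(P+R) = 64/85.

64/85


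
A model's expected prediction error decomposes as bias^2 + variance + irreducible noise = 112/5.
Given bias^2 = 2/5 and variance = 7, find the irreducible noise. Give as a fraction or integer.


Total error = bias^2 + variance + irreducible noise. So irreducible noise = 112/5 - 2/5 - 7 = 15.

15


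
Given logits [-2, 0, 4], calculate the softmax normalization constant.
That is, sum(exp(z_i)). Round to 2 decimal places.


Denom = e^-2=0.1353 + e^0=1.0000 + e^4=54.5982. Sum = 55.7335, which rounds to 55.73.

55.73


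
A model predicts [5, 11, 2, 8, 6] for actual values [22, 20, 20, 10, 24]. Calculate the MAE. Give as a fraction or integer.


MAE = (1/5) * (|22-5|=17 + |20-11|=9 + |20-2|=18 + |10-8|=2 + |24-6|=18). Sum = 64. MAE = 64/5.

64/5


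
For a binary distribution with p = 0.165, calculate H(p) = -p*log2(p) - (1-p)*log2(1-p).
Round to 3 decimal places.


H = -0.165*log2(0.165) - 0.835*log2(0.835) = 0.646.

0.646


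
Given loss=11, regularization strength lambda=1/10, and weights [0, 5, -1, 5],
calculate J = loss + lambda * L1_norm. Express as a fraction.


L1 norm = sum(|w|) = 11. J = 11 + 1/10 * 11 = 121/10.

121/10


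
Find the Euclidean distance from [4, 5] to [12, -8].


d = sqrt(sum of squared differences). (4-12)^2=64, (5--8)^2=169. Sum = 233.

sqrt(233)


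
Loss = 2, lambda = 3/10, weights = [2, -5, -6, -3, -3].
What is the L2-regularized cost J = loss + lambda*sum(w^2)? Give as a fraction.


L2 sq norm = sum(w^2) = 83. J = 2 + 3/10 * 83 = 269/10.

269/10


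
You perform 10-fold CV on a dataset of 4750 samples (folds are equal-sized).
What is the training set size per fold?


Each validation fold has 4750/10 = 475 samples. Training set = 4750 - 475 = 4275.

4275


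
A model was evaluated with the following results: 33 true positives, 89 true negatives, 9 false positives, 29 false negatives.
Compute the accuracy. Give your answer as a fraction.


Accuracy = (TP + TN) / (TP + TN + FP + FN) = (33 + 89) / 160 = 61/80.

61/80


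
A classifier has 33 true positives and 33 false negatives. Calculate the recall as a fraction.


Recall = TP / (TP + FN) = 33 / 66 = 1/2.

1/2


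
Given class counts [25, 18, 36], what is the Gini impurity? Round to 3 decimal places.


Total = 79. Proportions: 25/79, 18/79, 36/79. sum(p_i^2) = 0.3597. Gini = 1 - 0.3597 = 0.6403, which rounds to 0.640.

0.640


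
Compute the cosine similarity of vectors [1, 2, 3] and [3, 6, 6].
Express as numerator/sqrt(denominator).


dot = 33. |a|^2 = 14, |b|^2 = 81. cos = 33/sqrt(1134).

33/sqrt(1134)


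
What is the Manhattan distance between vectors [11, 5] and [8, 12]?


d = sum of absolute differences: |11-8|=3 + |5-12|=7 = 10.

10


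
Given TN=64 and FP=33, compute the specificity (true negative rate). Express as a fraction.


Specificity = TN / (TN + FP) = 64 / 97 = 64/97.

64/97


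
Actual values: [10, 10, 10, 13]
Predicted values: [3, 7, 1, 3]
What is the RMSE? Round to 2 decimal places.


MSE = 59.7500. RMSE = sqrt(59.7500) = 7.73.

7.73


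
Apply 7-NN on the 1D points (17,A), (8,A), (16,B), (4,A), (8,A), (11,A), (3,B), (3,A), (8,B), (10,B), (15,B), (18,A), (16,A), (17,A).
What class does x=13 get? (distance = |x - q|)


Distances: |17-13|=4, |8-13|=5, |16-13|=3, |4-13|=9, |8-13|=5, |11-13|=2, |3-13|=10, |3-13|=10, |8-13|=5, |10-13|=3, |15-13|=2, |18-13|=5, |16-13|=3, |17-13|=4. 7 nearest: (11,A), (15,B), (16,A), (16,B), (10,B), (17,A), (17,A). Counts: {'A': 4, 'B': 3}. Majority class: A.

A


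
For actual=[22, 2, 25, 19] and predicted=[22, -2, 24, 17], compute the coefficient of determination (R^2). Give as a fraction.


Mean(y) = 17. SS_res = 21. SS_tot = 318. R^2 = 1 - 21/(318) = 99/106.

99/106


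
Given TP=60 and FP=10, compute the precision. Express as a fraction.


Precision = TP / (TP + FP) = 60 / 70 = 6/7.

6/7


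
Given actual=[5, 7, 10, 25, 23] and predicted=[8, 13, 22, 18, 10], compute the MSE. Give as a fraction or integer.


MSE = (1/5) * ((5-8)^2=9 + (7-13)^2=36 + (10-22)^2=144 + (25-18)^2=49 + (23-10)^2=169). Sum = 407. MSE = 407/5.

407/5


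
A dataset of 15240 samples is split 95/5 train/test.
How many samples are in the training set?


Test set = 15240 * 5% = 762. Training set = 15240 - 762 = 14478.

14478


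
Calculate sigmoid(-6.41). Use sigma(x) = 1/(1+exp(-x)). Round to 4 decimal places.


sigma(-6.41) = 1/(1+e^(6.41)) = 1/(1+607.893681) = 1/608.893681 = 0.0016.

0.0016


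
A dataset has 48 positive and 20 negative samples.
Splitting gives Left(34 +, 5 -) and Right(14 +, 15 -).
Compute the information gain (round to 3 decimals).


H(parent) = 0.8740. H(left) = 0.5525, H(right) = 0.9991. Weighted = (39/68)*0.5525 + (29/68)*0.9991 = 0.7430. IG = 0.8740 - 0.7430 = 0.1310, which rounds to 0.131.

0.131


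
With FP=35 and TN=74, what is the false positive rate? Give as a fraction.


FPR = FP / (FP + TN) = 35 / 109 = 35/109.

35/109


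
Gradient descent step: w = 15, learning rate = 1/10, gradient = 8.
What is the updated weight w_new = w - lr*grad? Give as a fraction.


w_new = 15 - 1/10 * 8 = 15 - 4/5 = 71/5.

71/5


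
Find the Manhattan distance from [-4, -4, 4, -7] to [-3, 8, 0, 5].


d = sum of absolute differences: |-4--3|=1 + |-4-8|=12 + |4-0|=4 + |-7-5|=12 = 29.

29


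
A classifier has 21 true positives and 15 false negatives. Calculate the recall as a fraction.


Recall = TP / (TP + FN) = 21 / 36 = 7/12.

7/12


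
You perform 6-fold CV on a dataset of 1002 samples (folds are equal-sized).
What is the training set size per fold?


Each validation fold has 1002/6 = 167 samples. Training set = 1002 - 167 = 835.

835


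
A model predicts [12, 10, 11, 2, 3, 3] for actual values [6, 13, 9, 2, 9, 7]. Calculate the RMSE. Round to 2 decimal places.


MSE = 16.8333. RMSE = sqrt(16.8333) = 4.10.

4.10


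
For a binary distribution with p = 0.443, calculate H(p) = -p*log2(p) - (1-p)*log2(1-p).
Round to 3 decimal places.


H = -0.443*log2(0.443) - 0.557*log2(0.557) = 0.991.

0.991


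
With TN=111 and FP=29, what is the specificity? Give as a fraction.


Specificity = TN / (TN + FP) = 111 / 140 = 111/140.

111/140


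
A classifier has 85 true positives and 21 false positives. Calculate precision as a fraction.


Precision = TP / (TP + FP) = 85 / 106 = 85/106.

85/106


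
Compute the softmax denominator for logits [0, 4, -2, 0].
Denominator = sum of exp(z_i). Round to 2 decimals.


Denom = e^0=1.0000 + e^4=54.5982 + e^-2=0.1353 + e^0=1.0000. Sum = 56.7335, which rounds to 56.73.

56.73


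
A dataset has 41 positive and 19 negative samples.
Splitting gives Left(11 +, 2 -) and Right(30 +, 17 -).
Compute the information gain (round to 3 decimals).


H(parent) = 0.9007. H(left) = 0.6194, H(right) = 0.9441. Weighted = (13/60)*0.6194 + (47/60)*0.9441 = 0.8737. IG = 0.9007 - 0.8737 = 0.0270, which rounds to 0.027.

0.027


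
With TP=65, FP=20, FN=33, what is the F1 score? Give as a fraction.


Precision = 65/85 = 13/17. Recall = 65/98 = 65/98. F1 = 2*P*R/(P+R) = 130/183.

130/183


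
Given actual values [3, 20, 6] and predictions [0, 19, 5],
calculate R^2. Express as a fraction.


Mean(y) = 29/3. SS_res = 11. SS_tot = 494/3. R^2 = 1 - 11/(494/3) = 461/494.

461/494


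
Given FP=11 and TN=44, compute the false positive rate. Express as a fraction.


FPR = FP / (FP + TN) = 11 / 55 = 1/5.

1/5


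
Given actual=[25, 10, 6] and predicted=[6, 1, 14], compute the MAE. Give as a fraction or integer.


MAE = (1/3) * (|25-6|=19 + |10-1|=9 + |6-14|=8). Sum = 36. MAE = 12.

12


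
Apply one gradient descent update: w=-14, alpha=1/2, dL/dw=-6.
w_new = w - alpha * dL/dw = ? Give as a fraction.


w_new = -14 - 1/2 * -6 = -14 - -3 = -11.

-11


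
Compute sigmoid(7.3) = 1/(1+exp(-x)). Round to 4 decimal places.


sigma(7.3) = 1/(1+e^(-7.3)) = 1/(1+0.000676) = 1/1.000676 = 0.9993.

0.9993


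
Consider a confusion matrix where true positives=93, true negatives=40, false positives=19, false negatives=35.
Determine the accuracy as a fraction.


Accuracy = (TP + TN) / (TP + TN + FP + FN) = (93 + 40) / 187 = 133/187.

133/187


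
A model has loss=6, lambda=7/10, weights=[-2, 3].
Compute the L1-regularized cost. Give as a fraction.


L1 norm = sum(|w|) = 5. J = 6 + 7/10 * 5 = 19/2.

19/2


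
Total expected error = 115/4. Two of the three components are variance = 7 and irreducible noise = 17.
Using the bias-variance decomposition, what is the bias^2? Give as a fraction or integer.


Total error = bias^2 + variance + irreducible noise. So bias^2 = 115/4 - 7 - 17 = 19/4.

19/4


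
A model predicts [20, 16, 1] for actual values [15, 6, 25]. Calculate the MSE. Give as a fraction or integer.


MSE = (1/3) * ((15-20)^2=25 + (6-16)^2=100 + (25-1)^2=576). Sum = 701. MSE = 701/3.

701/3


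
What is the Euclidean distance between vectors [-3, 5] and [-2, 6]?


d = sqrt(sum of squared differences). (-3--2)^2=1, (5-6)^2=1. Sum = 2.

sqrt(2)


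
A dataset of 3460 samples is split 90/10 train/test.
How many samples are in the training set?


Test set = 3460 * 10% = 346. Training set = 3460 - 346 = 3114.

3114


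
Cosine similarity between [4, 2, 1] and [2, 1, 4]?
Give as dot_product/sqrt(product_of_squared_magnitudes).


dot = 14. |a|^2 = 21, |b|^2 = 21. cos = 14/sqrt(441).

14/sqrt(441)


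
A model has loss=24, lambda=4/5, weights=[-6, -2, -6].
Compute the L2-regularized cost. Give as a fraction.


L2 sq norm = sum(w^2) = 76. J = 24 + 4/5 * 76 = 424/5.

424/5


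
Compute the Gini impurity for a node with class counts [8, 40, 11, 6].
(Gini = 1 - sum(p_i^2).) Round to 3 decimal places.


Total = 65. Proportions: 8/65, 40/65, 11/65, 6/65. sum(p_i^2) = 0.4310. Gini = 1 - 0.4310 = 0.5690, which rounds to 0.569.

0.569


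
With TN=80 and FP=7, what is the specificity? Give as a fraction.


Specificity = TN / (TN + FP) = 80 / 87 = 80/87.

80/87


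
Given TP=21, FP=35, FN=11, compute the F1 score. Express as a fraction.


Precision = 21/56 = 3/8. Recall = 21/32 = 21/32. F1 = 2*P*R/(P+R) = 21/44.

21/44


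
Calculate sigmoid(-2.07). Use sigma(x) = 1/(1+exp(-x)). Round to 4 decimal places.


sigma(-2.07) = 1/(1+e^(2.07)) = 1/(1+7.924823) = 1/8.924823 = 0.1120.

0.1120


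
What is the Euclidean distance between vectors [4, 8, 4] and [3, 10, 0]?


d = sqrt(sum of squared differences). (4-3)^2=1, (8-10)^2=4, (4-0)^2=16. Sum = 21.

sqrt(21)


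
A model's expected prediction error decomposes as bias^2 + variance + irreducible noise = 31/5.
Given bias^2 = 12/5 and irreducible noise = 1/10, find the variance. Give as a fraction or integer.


Total error = bias^2 + variance + irreducible noise. So variance = 31/5 - 12/5 - 1/10 = 37/10.

37/10


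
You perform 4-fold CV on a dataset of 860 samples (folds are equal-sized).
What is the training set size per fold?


Each validation fold has 860/4 = 215 samples. Training set = 860 - 215 = 645.

645


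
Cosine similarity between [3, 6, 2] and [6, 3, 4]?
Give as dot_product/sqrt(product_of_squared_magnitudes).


dot = 44. |a|^2 = 49, |b|^2 = 61. cos = 44/sqrt(2989).

44/sqrt(2989)


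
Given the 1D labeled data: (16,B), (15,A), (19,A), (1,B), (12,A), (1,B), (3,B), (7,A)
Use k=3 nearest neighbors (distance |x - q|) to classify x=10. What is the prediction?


Distances: |16-10|=6, |15-10|=5, |19-10|=9, |1-10|=9, |12-10|=2, |1-10|=9, |3-10|=7, |7-10|=3. 3 nearest: (12,A), (7,A), (15,A). Counts: {'A': 3}. Majority class: A.

A


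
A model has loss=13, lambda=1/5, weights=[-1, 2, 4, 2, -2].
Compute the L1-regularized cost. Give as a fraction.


L1 norm = sum(|w|) = 11. J = 13 + 1/5 * 11 = 76/5.

76/5


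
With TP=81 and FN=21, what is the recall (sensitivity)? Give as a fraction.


Recall = TP / (TP + FN) = 81 / 102 = 27/34.

27/34


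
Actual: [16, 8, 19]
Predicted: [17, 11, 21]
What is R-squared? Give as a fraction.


Mean(y) = 43/3. SS_res = 14. SS_tot = 194/3. R^2 = 1 - 14/(194/3) = 76/97.

76/97


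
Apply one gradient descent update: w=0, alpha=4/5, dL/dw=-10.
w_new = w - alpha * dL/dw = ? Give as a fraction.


w_new = 0 - 4/5 * -10 = 0 - -8 = 8.

8


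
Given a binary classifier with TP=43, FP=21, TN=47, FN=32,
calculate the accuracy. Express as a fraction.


Accuracy = (TP + TN) / (TP + TN + FP + FN) = (43 + 47) / 143 = 90/143.

90/143


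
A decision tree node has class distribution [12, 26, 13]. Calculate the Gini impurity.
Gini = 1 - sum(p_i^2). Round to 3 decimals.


Total = 51. Proportions: 12/51, 26/51, 13/51. sum(p_i^2) = 0.3802. Gini = 1 - 0.3802 = 0.6198, which rounds to 0.620.

0.620


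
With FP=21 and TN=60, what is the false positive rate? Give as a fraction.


FPR = FP / (FP + TN) = 21 / 81 = 7/27.

7/27


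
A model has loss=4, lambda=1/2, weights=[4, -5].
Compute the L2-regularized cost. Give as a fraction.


L2 sq norm = sum(w^2) = 41. J = 4 + 1/2 * 41 = 49/2.

49/2


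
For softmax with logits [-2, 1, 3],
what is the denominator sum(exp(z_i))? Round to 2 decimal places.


Denom = e^-2=0.1353 + e^1=2.7183 + e^3=20.0855. Sum = 22.9391, which rounds to 22.94.

22.94


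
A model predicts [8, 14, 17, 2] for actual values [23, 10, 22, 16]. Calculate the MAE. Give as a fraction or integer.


MAE = (1/4) * (|23-8|=15 + |10-14|=4 + |22-17|=5 + |16-2|=14). Sum = 38. MAE = 19/2.

19/2


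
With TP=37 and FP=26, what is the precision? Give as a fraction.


Precision = TP / (TP + FP) = 37 / 63 = 37/63.

37/63


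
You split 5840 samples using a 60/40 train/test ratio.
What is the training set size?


Test set = 5840 * 40% = 2336. Training set = 5840 - 2336 = 3504.

3504


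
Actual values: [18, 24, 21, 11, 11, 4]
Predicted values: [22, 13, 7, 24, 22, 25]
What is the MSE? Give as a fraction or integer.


MSE = (1/6) * ((18-22)^2=16 + (24-13)^2=121 + (21-7)^2=196 + (11-24)^2=169 + (11-22)^2=121 + (4-25)^2=441). Sum = 1064. MSE = 532/3.

532/3


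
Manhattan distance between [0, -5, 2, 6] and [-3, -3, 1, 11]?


d = sum of absolute differences: |0--3|=3 + |-5--3|=2 + |2-1|=1 + |6-11|=5 = 11.

11


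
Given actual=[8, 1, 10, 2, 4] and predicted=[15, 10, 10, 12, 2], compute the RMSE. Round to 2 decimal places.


MSE = 46.8000. RMSE = sqrt(46.8000) = 6.84.

6.84


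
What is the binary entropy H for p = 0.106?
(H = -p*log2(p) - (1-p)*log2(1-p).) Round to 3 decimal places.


H = -0.106*log2(0.106) - 0.894*log2(0.894) = 0.488.

0.488


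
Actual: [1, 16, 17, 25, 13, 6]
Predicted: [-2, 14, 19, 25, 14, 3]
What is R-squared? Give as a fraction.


Mean(y) = 13. SS_res = 27. SS_tot = 362. R^2 = 1 - 27/(362) = 335/362.

335/362


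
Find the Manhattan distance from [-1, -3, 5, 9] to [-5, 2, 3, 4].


d = sum of absolute differences: |-1--5|=4 + |-3-2|=5 + |5-3|=2 + |9-4|=5 = 16.

16


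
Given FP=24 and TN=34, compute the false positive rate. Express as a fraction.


FPR = FP / (FP + TN) = 24 / 58 = 12/29.

12/29


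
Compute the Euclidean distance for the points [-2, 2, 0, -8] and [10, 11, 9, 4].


d = sqrt(sum of squared differences). (-2-10)^2=144, (2-11)^2=81, (0-9)^2=81, (-8-4)^2=144. Sum = 450.

sqrt(450)


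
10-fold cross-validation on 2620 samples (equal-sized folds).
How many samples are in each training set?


Each validation fold has 2620/10 = 262 samples. Training set = 2620 - 262 = 2358.

2358


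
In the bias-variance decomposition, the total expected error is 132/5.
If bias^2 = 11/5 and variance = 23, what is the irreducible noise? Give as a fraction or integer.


Total error = bias^2 + variance + irreducible noise. So irreducible noise = 132/5 - 11/5 - 23 = 6/5.

6/5


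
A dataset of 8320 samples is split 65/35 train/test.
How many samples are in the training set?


Test set = 8320 * 35% = 2912. Training set = 8320 - 2912 = 5408.

5408


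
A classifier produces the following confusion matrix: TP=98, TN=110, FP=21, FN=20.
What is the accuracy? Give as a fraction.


Accuracy = (TP + TN) / (TP + TN + FP + FN) = (98 + 110) / 249 = 208/249.

208/249


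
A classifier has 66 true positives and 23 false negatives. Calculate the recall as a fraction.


Recall = TP / (TP + FN) = 66 / 89 = 66/89.

66/89


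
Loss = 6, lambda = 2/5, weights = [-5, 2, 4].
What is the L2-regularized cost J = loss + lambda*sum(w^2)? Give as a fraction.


L2 sq norm = sum(w^2) = 45. J = 6 + 2/5 * 45 = 24.

24


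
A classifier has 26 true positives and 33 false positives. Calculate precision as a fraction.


Precision = TP / (TP + FP) = 26 / 59 = 26/59.

26/59


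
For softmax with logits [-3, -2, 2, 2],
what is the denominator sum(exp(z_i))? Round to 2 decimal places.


Denom = e^-3=0.0498 + e^-2=0.1353 + e^2=7.3891 + e^2=7.3891. Sum = 14.9633, which rounds to 14.96.

14.96


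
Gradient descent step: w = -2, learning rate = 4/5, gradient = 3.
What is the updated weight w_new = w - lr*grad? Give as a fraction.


w_new = -2 - 4/5 * 3 = -2 - 12/5 = -22/5.

-22/5


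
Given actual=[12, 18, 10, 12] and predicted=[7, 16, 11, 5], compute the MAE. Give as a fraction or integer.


MAE = (1/4) * (|12-7|=5 + |18-16|=2 + |10-11|=1 + |12-5|=7). Sum = 15. MAE = 15/4.

15/4


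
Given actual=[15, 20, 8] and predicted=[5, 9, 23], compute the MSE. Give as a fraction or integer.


MSE = (1/3) * ((15-5)^2=100 + (20-9)^2=121 + (8-23)^2=225). Sum = 446. MSE = 446/3.

446/3


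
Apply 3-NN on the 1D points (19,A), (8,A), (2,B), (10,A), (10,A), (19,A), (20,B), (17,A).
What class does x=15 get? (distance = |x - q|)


Distances: |19-15|=4, |8-15|=7, |2-15|=13, |10-15|=5, |10-15|=5, |19-15|=4, |20-15|=5, |17-15|=2. 3 nearest: (17,A), (19,A), (19,A). Counts: {'A': 3}. Majority class: A.

A


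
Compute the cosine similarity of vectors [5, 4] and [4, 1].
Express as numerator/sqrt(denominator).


dot = 24. |a|^2 = 41, |b|^2 = 17. cos = 24/sqrt(697).

24/sqrt(697)


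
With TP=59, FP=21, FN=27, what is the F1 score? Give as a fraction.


Precision = 59/80 = 59/80. Recall = 59/86 = 59/86. F1 = 2*P*R/(P+R) = 59/83.

59/83


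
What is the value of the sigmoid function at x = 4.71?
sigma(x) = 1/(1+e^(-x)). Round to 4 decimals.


sigma(4.71) = 1/(1+e^(-4.71)) = 1/(1+0.009005) = 1/1.009005 = 0.9911.

0.9911


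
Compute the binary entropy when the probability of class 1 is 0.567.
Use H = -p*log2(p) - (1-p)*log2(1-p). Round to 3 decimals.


H = -0.567*log2(0.567) - 0.433*log2(0.433) = 0.987.

0.987


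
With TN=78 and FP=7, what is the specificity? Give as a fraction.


Specificity = TN / (TN + FP) = 78 / 85 = 78/85.

78/85


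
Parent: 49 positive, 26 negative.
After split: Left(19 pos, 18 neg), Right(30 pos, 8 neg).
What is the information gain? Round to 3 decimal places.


H(parent) = 0.9311. H(left) = 0.9995, H(right) = 0.7425. Weighted = (37/75)*0.9995 + (38/75)*0.7425 = 0.8693. IG = 0.9311 - 0.8693 = 0.0618, which rounds to 0.062.

0.062


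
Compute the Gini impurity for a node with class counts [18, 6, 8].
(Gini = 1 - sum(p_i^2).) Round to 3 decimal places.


Total = 32. Proportions: 18/32, 6/32, 8/32. sum(p_i^2) = 0.4141. Gini = 1 - 0.4141 = 0.5859, which rounds to 0.586.

0.586


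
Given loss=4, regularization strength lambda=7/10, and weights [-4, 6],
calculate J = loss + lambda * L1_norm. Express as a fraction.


L1 norm = sum(|w|) = 10. J = 4 + 7/10 * 10 = 11.

11


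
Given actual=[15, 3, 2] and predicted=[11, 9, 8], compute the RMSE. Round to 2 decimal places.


MSE = 29.3333. RMSE = sqrt(29.3333) = 5.42.

5.42


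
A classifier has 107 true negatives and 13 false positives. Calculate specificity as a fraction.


Specificity = TN / (TN + FP) = 107 / 120 = 107/120.

107/120


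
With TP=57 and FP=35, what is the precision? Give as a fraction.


Precision = TP / (TP + FP) = 57 / 92 = 57/92.

57/92


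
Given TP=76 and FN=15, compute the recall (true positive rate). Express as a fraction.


Recall = TP / (TP + FN) = 76 / 91 = 76/91.

76/91


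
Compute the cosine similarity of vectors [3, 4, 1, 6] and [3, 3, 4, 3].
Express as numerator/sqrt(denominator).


dot = 43. |a|^2 = 62, |b|^2 = 43. cos = 43/sqrt(2666).

43/sqrt(2666)


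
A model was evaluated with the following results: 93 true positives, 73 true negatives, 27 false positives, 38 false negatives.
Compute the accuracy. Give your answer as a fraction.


Accuracy = (TP + TN) / (TP + TN + FP + FN) = (93 + 73) / 231 = 166/231.

166/231


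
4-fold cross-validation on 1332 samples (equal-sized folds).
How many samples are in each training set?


Each validation fold has 1332/4 = 333 samples. Training set = 1332 - 333 = 999.

999


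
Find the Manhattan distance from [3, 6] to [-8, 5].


d = sum of absolute differences: |3--8|=11 + |6-5|=1 = 12.

12


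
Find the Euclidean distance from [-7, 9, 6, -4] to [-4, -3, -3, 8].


d = sqrt(sum of squared differences). (-7--4)^2=9, (9--3)^2=144, (6--3)^2=81, (-4-8)^2=144. Sum = 378.

sqrt(378)


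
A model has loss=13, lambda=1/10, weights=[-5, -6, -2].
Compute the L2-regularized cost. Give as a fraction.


L2 sq norm = sum(w^2) = 65. J = 13 + 1/10 * 65 = 39/2.

39/2


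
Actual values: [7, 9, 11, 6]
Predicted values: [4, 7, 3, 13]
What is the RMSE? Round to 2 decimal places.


MSE = 31.5000. RMSE = sqrt(31.5000) = 5.61.

5.61


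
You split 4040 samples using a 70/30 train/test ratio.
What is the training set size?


Test set = 4040 * 30% = 1212. Training set = 4040 - 1212 = 2828.

2828


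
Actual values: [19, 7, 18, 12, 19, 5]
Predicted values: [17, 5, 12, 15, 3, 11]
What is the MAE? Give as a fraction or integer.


MAE = (1/6) * (|19-17|=2 + |7-5|=2 + |18-12|=6 + |12-15|=3 + |19-3|=16 + |5-11|=6). Sum = 35. MAE = 35/6.

35/6


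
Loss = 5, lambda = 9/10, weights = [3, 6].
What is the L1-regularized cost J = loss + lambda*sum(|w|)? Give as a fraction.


L1 norm = sum(|w|) = 9. J = 5 + 9/10 * 9 = 131/10.

131/10


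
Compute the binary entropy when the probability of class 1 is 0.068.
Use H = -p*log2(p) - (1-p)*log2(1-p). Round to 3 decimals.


H = -0.068*log2(0.068) - 0.932*log2(0.932) = 0.358.

0.358


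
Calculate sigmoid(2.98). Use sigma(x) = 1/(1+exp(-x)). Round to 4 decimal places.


sigma(2.98) = 1/(1+e^(-2.98)) = 1/(1+0.050793) = 1/1.050793 = 0.9517.

0.9517


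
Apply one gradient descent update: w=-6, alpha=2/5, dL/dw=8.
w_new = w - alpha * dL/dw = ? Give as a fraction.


w_new = -6 - 2/5 * 8 = -6 - 16/5 = -46/5.

-46/5


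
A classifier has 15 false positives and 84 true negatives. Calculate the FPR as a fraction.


FPR = FP / (FP + TN) = 15 / 99 = 5/33.

5/33


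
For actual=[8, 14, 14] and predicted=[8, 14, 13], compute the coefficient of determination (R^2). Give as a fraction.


Mean(y) = 12. SS_res = 1. SS_tot = 24. R^2 = 1 - 1/(24) = 23/24.

23/24


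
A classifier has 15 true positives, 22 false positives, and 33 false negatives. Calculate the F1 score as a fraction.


Precision = 15/37 = 15/37. Recall = 15/48 = 5/16. F1 = 2*P*R/(P+R) = 6/17.

6/17


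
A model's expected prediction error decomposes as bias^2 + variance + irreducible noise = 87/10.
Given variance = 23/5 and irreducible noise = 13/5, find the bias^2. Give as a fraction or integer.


Total error = bias^2 + variance + irreducible noise. So bias^2 = 87/10 - 23/5 - 13/5 = 3/2.

3/2


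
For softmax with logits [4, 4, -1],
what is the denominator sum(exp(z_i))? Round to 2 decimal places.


Denom = e^4=54.5982 + e^4=54.5982 + e^-1=0.3679. Sum = 109.5643, which rounds to 109.56.

109.56


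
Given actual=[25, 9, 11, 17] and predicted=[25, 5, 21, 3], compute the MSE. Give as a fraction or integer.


MSE = (1/4) * ((25-25)^2=0 + (9-5)^2=16 + (11-21)^2=100 + (17-3)^2=196). Sum = 312. MSE = 78.

78


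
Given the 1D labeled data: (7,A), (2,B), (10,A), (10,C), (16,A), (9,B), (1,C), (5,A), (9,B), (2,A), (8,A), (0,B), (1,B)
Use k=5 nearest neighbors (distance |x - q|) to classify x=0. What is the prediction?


Distances: |7-0|=7, |2-0|=2, |10-0|=10, |10-0|=10, |16-0|=16, |9-0|=9, |1-0|=1, |5-0|=5, |9-0|=9, |2-0|=2, |8-0|=8, |0-0|=0, |1-0|=1. 5 nearest: (0,B), (1,B), (1,C), (2,A), (2,B). Counts: {'B': 3, 'C': 1, 'A': 1}. Majority class: B.

B


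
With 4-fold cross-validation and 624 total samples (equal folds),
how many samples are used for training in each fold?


Each validation fold has 624/4 = 156 samples. Training set = 624 - 156 = 468.

468


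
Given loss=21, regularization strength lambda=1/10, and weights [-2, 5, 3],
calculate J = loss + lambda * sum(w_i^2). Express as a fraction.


L2 sq norm = sum(w^2) = 38. J = 21 + 1/10 * 38 = 124/5.

124/5


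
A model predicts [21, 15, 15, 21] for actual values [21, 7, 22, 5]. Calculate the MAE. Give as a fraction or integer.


MAE = (1/4) * (|21-21|=0 + |7-15|=8 + |22-15|=7 + |5-21|=16). Sum = 31. MAE = 31/4.

31/4
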